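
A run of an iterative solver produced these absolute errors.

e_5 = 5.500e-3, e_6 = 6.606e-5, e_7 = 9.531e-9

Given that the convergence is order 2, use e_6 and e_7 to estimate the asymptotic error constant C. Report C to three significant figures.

2.18

C ≈ e_7 / e_6^2
  = 9.531e-9 / (6.606e-5)^2
  = 9.531e-9 / 4.36392e-09 ≈ 2.184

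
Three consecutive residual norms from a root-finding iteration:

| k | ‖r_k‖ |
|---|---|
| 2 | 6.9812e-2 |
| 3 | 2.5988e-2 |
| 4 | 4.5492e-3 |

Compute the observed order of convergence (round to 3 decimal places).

1.764

p ≈ ln(‖r_4‖/‖r_3‖) / ln(‖r_3‖/‖r_2‖)
  = ln(4.5492e-3/2.5988e-2) / ln(2.5988e-2/6.9812e-2)
  = ln(0.17505) / ln(0.372257)
  = -1.742684 / -0.988171 ≈ 1.763545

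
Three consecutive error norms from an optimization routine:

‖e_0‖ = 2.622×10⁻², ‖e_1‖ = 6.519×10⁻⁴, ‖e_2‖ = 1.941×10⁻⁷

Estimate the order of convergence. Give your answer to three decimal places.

p ≈ ln(‖e_2‖/‖e_1‖) / ln(‖e_1‖/‖e_0‖)
  = ln(1.941×10⁻⁷/6.519×10⁻⁴) / ln(6.519×10⁻⁴/2.622×10⁻²)
  = ln(0.000297745) / ln(0.0248627)
  = -8.119273 / -3.694387 ≈ 2.197732

2.198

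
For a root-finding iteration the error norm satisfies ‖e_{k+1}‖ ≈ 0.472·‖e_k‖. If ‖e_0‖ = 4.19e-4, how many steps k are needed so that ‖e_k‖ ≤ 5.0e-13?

After k steps, ‖e_k‖ ≈ 4.19e-4·0.472^k.
Need 0.472^k ≤ 5.0e-13/4.19e-4 = 1.19332e-09.
k ≥ ln(1.19332e-09)/ln(0.472) = -20.5465/-0.75078 = 27.367.
Smallest integer k = 28.

28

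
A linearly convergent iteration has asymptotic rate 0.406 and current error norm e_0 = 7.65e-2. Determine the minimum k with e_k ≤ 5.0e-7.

After k steps, e_k ≈ 7.65e-2·0.406^k.
Need 0.406^k ≤ 5.0e-7/7.65e-2 = 6.53595e-06.
k ≥ ln(6.53595e-06)/ln(0.406) = -11.9382/-0.90140 = 13.244.
Smallest integer k = 14.

14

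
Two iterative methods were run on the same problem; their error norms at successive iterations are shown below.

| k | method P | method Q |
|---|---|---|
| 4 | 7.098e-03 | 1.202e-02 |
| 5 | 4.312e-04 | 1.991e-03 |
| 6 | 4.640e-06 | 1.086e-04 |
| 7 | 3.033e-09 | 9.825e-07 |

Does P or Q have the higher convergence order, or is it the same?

same

Method P: p ≈ ln(3.033e-09/4.640e-06)/ln(4.640e-06/4.312e-04) ≈ 1.62.
Method Q: p ≈ ln(9.825e-07/1.086e-04)/ln(1.086e-04/1.991e-03) ≈ 1.62.
Both orders ≈ 1.6 — effectively the same.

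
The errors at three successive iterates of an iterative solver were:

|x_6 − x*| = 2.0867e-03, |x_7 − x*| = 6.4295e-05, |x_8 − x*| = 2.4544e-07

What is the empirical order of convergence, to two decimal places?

1.60

p ≈ ln(|x_8 − x*|/|x_7 − x*|) / ln(|x_7 − x*|/|x_6 − x*|)
  = ln(2.4544e-07/6.4295e-05) / ln(6.4295e-05/2.0867e-03)
  = ln(0.0038174) / ln(0.0308118)
  = -5.56819 / -3.47986 ≈ 1.60012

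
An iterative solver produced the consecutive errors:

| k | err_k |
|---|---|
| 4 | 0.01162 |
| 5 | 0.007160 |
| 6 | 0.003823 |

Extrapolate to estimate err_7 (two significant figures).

1.7e-3

First estimate the order: p ≈ ln(err_6/err_5) / ln(err_5/err_4) = ln(0.003823/0.007160)/ln(0.007160/0.01162) = ln(0.533939)/ln(0.616179) ≈ 1.2959.
Then err_7 ≈ err_6·(err_6/err_5)^p = 0.003823·(0.533939)^1.2959 = 0.003823·0.443462 ≈ 0.001695.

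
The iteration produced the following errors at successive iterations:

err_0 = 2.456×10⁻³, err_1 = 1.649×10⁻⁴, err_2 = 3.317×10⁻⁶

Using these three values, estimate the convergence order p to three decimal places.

p ≈ ln(err_2/err_1) / ln(err_1/err_0)
  = ln(3.317×10⁻⁶/1.649×10⁻⁴) / ln(1.649×10⁻⁴/2.456×10⁻³)
  = ln(0.0201152) / ln(0.0671417)
  = -3.906280 / -2.700950 ≈ 1.446262

1.446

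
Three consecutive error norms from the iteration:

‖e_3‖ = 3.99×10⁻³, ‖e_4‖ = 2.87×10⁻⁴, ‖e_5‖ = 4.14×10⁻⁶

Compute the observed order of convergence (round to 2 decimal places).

1.61

p ≈ ln(‖e_5‖/‖e_4‖) / ln(‖e_4‖/‖e_3‖)
  = ln(4.14×10⁻⁶/2.87×10⁻⁴) / ln(2.87×10⁻⁴/3.99×10⁻³)
  = ln(0.0144251) / ln(0.0719298)
  = -4.23879 / -2.63206 ≈ 1.61045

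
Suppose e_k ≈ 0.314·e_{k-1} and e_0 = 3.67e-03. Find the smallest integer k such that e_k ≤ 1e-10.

After k steps, e_k ≈ 3.67e-03·0.314^k.
Need 0.314^k ≤ 1e-10/3.67e-03 = 2.7248e-08.
k ≥ ln(2.7248e-08)/ln(0.314) = -17.4183/-1.15836 = 15.037.
Smallest integer k = 16.

16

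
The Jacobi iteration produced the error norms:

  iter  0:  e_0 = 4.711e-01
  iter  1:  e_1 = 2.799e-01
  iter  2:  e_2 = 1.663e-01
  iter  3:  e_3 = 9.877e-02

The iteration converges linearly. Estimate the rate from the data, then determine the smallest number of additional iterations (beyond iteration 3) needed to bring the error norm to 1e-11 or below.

45

Rate ρ ≈ e_3/e_2 = 9.877e-02/1.663e-01 = 0.5939.
After j more steps, e_{3+j} ≈ 9.877e-02·ρ^j; need ρ^j ≤ 1e-11/9.877e-02 = 1.01245e-10.
j ≥ ln(1.01245e-10)/ln(0.5939) = -23.0135/-0.52104 = 44.168.
So 45 more iterations are needed.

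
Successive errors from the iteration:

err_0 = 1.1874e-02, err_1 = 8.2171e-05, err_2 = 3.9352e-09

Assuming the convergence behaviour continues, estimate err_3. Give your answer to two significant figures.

9.0e-18

First estimate the order: p ≈ ln(err_2/err_1) / ln(err_1/err_0) = ln(3.9352e-09/8.2171e-05)/ln(8.2171e-05/1.1874e-02) = ln(4.78904e-05)/ln(0.00692025) ≈ 2.0000.
Then err_3 ≈ err_2·(err_2/err_1)^p = 3.9352e-09·(4.78904e-05)^2.0000 = 3.9352e-09·2.29349e-09 ≈ 9.025e-18.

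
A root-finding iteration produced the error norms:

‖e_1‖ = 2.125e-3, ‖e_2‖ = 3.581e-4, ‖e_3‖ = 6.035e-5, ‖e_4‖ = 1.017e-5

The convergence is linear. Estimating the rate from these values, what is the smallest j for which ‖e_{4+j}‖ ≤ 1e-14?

Rate ρ ≈ ‖e_4‖/‖e_3‖ = 1.017e-5/6.035e-5 = 0.1685.
After j more steps, ‖e_{4+j}‖ ≈ 1.017e-5·ρ^j; need ρ^j ≤ 1e-14/1.017e-5 = 9.83284e-10.
j ≥ ln(9.83284e-10)/ln(0.1685) = -20.7401/-1.78082 = 11.646.
So 12 more iterations are needed.

12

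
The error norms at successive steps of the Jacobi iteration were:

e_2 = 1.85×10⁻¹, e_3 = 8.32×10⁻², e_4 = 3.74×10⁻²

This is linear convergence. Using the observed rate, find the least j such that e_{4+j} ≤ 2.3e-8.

Rate ρ ≈ e_4/e_3 = 3.74×10⁻²/8.32×10⁻² = 0.4495.
After j more steps, e_{4+j} ≈ 3.74×10⁻²·ρ^j; need ρ^j ≤ 2.3e-8/3.74×10⁻² = 6.14973e-07.
j ≥ ln(6.14973e-07)/ln(0.4495) = -14.3017/-0.79962 = 17.886.
So 18 more iterations are needed.

18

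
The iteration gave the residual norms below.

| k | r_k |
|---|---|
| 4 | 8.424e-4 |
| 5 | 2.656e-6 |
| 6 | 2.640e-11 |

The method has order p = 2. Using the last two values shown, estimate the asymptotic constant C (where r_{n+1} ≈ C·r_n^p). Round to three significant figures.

C ≈ r_6 / r_5^2
  = 2.640e-11 / (2.656e-6)^2
  = 2.640e-11 / 7.05434e-12 ≈ 3.7424

3.74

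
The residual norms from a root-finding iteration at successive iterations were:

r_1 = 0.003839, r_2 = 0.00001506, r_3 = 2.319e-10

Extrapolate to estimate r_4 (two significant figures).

5.5e-20

First estimate the order: p ≈ ln(r_3/r_2) / ln(r_2/r_1) = ln(2.319e-10/0.00001506)/ln(0.00001506/0.003839) = ln(1.53984e-05)/ln(0.0039229) ≈ 1.9999.
Then r_4 ≈ r_3·(r_3/r_2)^p = 2.319e-10·(1.53984e-05)^1.9999 = 2.319e-10·2.37374e-10 ≈ 5.505e-20.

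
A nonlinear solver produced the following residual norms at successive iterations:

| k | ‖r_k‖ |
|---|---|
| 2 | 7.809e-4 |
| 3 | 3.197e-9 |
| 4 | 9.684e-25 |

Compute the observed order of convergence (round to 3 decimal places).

p ≈ ln(‖r_4‖/‖r_3‖) / ln(‖r_3‖/‖r_2‖)
  = ln(9.684e-25/3.197e-9) / ln(3.197e-9/7.809e-4)
  = ln(3.02909e-16) / ln(4.09399e-06)
  = -35.733099 / -12.405991 ≈ 2.880310

2.880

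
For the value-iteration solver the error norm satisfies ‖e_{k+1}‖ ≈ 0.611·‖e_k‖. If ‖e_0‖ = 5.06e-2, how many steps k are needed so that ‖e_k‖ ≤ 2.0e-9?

35

After k steps, ‖e_k‖ ≈ 5.06e-2·0.611^k.
Need 0.611^k ≤ 2.0e-9/5.06e-2 = 3.95257e-08.
k ≥ ln(3.95257e-08)/ln(0.611) = -17.0463/-0.49266 = 34.601.
Smallest integer k = 35.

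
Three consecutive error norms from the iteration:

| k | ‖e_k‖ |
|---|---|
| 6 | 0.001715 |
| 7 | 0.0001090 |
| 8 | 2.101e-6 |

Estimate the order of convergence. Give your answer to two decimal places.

p ≈ ln(‖e_8‖/‖e_7‖) / ln(‖e_7‖/‖e_6‖)
  = ln(2.101e-6/0.0001090) / ln(0.0001090/0.001715)
  = ln(0.0192752) / ln(0.0635569)
  = -3.94894 / -2.75582 ≈ 1.43295

1.43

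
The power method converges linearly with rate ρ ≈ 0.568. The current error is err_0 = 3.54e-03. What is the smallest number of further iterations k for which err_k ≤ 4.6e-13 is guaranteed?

41

After k steps, err_k ≈ 3.54e-03·0.568^k.
Need 0.568^k ≤ 4.6e-13/3.54e-03 = 1.29944e-10.
k ≥ ln(1.29944e-10)/ln(0.568) = -22.7639/-0.56563 = 40.245.
Smallest integer k = 41.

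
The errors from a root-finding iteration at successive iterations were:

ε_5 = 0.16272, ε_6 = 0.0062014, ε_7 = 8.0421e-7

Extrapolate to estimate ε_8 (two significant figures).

First estimate the order: p ≈ ln(ε_7/ε_6) / ln(ε_6/ε_5) = ln(8.0421e-7/0.0062014)/ln(0.0062014/0.16272) = ln(0.000129682)/ln(0.0381109) ≈ 2.7394.
Then ε_8 ≈ ε_7·(ε_7/ε_6)^p = 8.0421e-7·(0.000129682)^2.7394 = 8.0421e-7·2.2471e-11 ≈ 1.807e-17.

1.8e-17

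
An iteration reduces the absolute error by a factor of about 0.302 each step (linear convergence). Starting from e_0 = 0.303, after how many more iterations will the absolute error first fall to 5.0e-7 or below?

12

After k steps, e_k ≈ 0.303·0.302^k.
Need 0.302^k ≤ 5.0e-7/0.303 = 1.65017e-06.
k ≥ ln(1.65017e-06)/ln(0.302) = -13.3146/-1.19733 = 11.120.
Smallest integer k = 12.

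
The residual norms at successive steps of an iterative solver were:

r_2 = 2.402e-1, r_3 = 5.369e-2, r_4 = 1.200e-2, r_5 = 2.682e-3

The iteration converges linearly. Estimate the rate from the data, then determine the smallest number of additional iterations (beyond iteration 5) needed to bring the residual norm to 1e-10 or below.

Rate ρ ≈ r_5/r_4 = 2.682e-3/1.200e-2 = 0.2235.
After j more steps, r_{5+j} ≈ 2.682e-3·ρ^j; need ρ^j ≤ 1e-10/2.682e-3 = 3.72856e-08.
j ≥ ln(3.72856e-08)/ln(0.2235) = -17.1047/-1.49834 = 11.416.
So 12 more iterations are needed.

12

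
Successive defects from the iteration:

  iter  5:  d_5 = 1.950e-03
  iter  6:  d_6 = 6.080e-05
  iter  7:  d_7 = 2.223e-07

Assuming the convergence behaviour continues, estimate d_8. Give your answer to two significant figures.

2.5e-11

First estimate the order: p ≈ ln(d_7/d_6) / ln(d_6/d_5) = ln(2.223e-07/6.080e-05)/ln(6.080e-05/1.950e-03) = ln(0.00365625)/ln(0.0311795) ≈ 1.6180.
Then d_8 ≈ d_7·(d_7/d_6)^p = 2.223e-07·(0.00365625)^1.6180 = 2.223e-07·0.000114023 ≈ 2.535e-11.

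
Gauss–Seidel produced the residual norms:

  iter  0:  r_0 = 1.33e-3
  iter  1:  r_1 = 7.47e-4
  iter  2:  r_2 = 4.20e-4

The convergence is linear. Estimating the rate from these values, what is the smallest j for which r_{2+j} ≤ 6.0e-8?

Rate ρ ≈ r_2/r_1 = 4.20e-4/7.47e-4 = 0.5622.
After j more steps, r_{2+j} ≈ 4.20e-4·ρ^j; need ρ^j ≤ 6.0e-8/4.20e-4 = 0.000142857.
j ≥ ln(0.000142857)/ln(0.5622) = -8.8537/-0.57590 = 15.374.
So 16 more iterations are needed.

16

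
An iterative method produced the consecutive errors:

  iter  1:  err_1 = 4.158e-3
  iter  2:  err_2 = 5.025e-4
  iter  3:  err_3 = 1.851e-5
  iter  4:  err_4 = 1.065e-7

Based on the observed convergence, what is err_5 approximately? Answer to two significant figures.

First estimate the order: p ≈ ln(err_4/err_3) / ln(err_3/err_2) = ln(1.065e-7/1.851e-5)/ln(1.851e-5/5.025e-4) = ln(0.00575365)/ln(0.0368358) ≈ 1.5624.
Then err_5 ≈ err_4·(err_4/err_3)^p = 1.065e-7·(0.00575365)^1.5624 = 1.065e-7·0.000316327 ≈ 3.369e-11.

3.4e-11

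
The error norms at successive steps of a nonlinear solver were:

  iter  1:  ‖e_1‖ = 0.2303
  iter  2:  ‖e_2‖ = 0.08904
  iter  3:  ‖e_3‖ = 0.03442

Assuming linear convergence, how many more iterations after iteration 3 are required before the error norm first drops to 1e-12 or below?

26

Rate ρ ≈ ‖e_3‖/‖e_2‖ = 0.03442/0.08904 = 0.3866.
After j more steps, ‖e_{3+j}‖ ≈ 0.03442·ρ^j; need ρ^j ≤ 1e-12/0.03442 = 2.90529e-11.
j ≥ ln(2.90529e-11)/ln(0.3866) = -24.2619/-0.95036 = 25.529.
So 26 more iterations are needed.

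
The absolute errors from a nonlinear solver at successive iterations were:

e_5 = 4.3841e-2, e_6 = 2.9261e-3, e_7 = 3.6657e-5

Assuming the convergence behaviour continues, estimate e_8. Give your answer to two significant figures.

3.1e-8

First estimate the order: p ≈ ln(e_7/e_6) / ln(e_6/e_5) = ln(3.6657e-5/2.9261e-3)/ln(2.9261e-3/4.3841e-2) = ln(0.0125276)/ln(0.0667435) ≈ 1.6180.
Then e_8 ≈ e_7·(e_7/e_6)^p = 3.6657e-5·(0.0125276)^1.6180 = 3.6657e-5·0.000836277 ≈ 3.066e-08.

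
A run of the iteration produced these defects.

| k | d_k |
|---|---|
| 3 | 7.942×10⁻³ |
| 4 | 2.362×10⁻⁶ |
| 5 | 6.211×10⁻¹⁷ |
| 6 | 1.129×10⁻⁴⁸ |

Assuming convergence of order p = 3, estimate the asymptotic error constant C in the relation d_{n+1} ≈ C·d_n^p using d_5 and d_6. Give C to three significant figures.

4.71

C ≈ d_6 / d_5^3
  = 1.129×10⁻⁴⁸ / (6.211×10⁻¹⁷)^3
  = 1.129×10⁻⁴⁸ / 2.39599e-49 ≈ 4.712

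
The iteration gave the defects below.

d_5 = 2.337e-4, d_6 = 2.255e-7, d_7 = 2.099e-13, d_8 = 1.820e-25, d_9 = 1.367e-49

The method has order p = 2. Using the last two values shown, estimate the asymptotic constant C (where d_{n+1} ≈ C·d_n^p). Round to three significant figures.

4.13

C ≈ d_9 / d_8^2
  = 1.367e-49 / (1.820e-25)^2
  = 1.367e-49 / 3.3124e-50 ≈ 4.1269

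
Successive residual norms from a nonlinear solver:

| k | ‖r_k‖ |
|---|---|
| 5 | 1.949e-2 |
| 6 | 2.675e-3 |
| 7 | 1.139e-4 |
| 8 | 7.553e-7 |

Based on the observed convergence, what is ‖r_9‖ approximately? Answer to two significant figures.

2.6e-10

First estimate the order: p ≈ ln(‖r_8‖/‖r_7‖) / ln(‖r_7‖/‖r_6‖) = ln(7.553e-7/1.139e-4)/ln(1.139e-4/2.675e-3) = ln(0.00663126)/ln(0.0425794) ≈ 1.5891.
Then ‖r_9‖ ≈ ‖r_8‖·(‖r_8‖/‖r_7‖)^p = 7.553e-7·(0.00663126)^1.5891 = 7.553e-7·0.000345381 ≈ 2.609e-10.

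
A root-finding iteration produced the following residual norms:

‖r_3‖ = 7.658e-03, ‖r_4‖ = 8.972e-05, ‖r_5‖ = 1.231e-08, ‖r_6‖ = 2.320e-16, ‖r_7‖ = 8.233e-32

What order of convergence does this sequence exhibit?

Consecutive ratios: ‖r_7‖/‖r_6‖ = 8.233e-32/2.320e-16 = 3.54871e-16, ‖r_6‖/‖r_5‖ = 2.320e-16/1.231e-08 = 1.88465e-08.
p ≈ ln(3.54871e-16)/ln(1.88465e-08) = -35.5748/-17.7869 ≈ 2.00.
So the convergence is quadratic (order 2).

2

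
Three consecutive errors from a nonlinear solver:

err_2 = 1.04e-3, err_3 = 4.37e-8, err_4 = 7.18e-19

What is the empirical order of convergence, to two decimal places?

p ≈ ln(err_4/err_3) / ln(err_3/err_2)
  = ln(7.18e-19/4.37e-8) / ln(4.37e-8/1.04e-3)
  = ln(1.64302e-11) / ln(4.20192e-05)
  = -24.83190 / -10.07738 ≈ 2.46412

2.46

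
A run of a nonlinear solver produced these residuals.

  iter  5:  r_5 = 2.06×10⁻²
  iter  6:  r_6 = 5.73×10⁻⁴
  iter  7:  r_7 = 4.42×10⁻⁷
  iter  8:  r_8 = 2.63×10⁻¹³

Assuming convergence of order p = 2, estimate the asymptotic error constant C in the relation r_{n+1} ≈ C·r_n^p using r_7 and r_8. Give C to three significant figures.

C ≈ r_8 / r_7^2
  = 2.63×10⁻¹³ / (4.42×10⁻⁷)^2
  = 2.63×10⁻¹³ / 1.95364e-13 ≈ 1.3462

1.35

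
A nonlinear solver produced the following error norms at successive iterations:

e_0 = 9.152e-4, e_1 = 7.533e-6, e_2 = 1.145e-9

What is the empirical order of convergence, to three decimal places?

p ≈ ln(e_2/e_1) / ln(e_1/e_0)
  = ln(1.145e-9/7.533e-6) / ln(7.533e-6/9.152e-4)
  = ln(0.000151998) / ln(0.00823099)
  = -8.791643 / -4.799849 ≈ 1.831650

1.832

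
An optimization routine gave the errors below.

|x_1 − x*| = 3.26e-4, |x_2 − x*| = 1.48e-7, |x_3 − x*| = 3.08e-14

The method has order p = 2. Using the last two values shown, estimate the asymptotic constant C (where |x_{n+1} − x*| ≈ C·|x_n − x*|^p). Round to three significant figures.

C ≈ |x_3 − x*| / |x_2 − x*|^2
  = 3.08e-14 / (1.48e-7)^2
  = 3.08e-14 / 2.1904e-14 ≈ 1.4061

1.41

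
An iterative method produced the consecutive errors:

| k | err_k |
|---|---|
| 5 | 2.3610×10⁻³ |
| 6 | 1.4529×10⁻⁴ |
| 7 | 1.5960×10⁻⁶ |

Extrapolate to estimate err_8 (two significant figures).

First estimate the order: p ≈ ln(err_7/err_6) / ln(err_6/err_5) = ln(1.5960×10⁻⁶/1.4529×10⁻⁴)/ln(1.4529×10⁻⁴/2.3610×10⁻³) = ln(0.0109849)/ln(0.0615375) ≈ 1.6180.
Then err_8 ≈ err_7·(err_7/err_6)^p = 1.5960×10⁻⁶·(0.0109849)^1.6180 = 1.5960×10⁻⁶·0.000676096 ≈ 1.079e-09.

1.1e-9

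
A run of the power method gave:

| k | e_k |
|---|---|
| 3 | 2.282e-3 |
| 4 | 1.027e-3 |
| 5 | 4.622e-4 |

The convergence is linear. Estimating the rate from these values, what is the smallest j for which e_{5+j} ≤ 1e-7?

11

Rate ρ ≈ e_5/e_4 = 4.622e-4/1.027e-3 = 0.4500.
After j more steps, e_{5+j} ≈ 4.622e-4·ρ^j; need ρ^j ≤ 1e-7/4.622e-4 = 0.000216357.
j ≥ ln(0.000216357)/ln(0.4500) = -8.4386/-0.79851 = 10.568.
So 11 more iterations are needed.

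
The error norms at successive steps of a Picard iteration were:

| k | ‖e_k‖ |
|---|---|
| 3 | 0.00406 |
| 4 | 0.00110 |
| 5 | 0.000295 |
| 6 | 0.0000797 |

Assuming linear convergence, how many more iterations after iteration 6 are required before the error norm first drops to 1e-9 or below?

9

Rate ρ ≈ ‖e_6‖/‖e_5‖ = 0.0000797/0.000295 = 0.2702.
After j more steps, ‖e_{6+j}‖ ≈ 0.0000797·ρ^j; need ρ^j ≤ 1e-9/0.0000797 = 1.25471e-05.
j ≥ ln(1.25471e-05)/ln(0.2702) = -11.2860/-1.30859 = 8.625.
So 9 more iterations are needed.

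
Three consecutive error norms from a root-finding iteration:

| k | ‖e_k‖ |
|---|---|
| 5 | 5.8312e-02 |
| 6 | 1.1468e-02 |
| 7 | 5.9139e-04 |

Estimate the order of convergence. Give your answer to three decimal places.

p ≈ ln(‖e_7‖/‖e_6‖) / ln(‖e_6‖/‖e_5‖)
  = ln(5.9139e-04/1.1468e-02) / ln(1.1468e-02/5.8312e-02)
  = ln(0.0515687) / ln(0.196666)
  = -2.964840 / -1.626248 ≈ 1.823117

1.823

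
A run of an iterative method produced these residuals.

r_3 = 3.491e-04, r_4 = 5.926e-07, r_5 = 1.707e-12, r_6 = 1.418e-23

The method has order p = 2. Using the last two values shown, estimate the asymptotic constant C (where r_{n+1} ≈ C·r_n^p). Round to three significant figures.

C ≈ r_6 / r_5^2
  = 1.418e-23 / (1.707e-12)^2
  = 1.418e-23 / 2.91385e-24 ≈ 4.8664

4.87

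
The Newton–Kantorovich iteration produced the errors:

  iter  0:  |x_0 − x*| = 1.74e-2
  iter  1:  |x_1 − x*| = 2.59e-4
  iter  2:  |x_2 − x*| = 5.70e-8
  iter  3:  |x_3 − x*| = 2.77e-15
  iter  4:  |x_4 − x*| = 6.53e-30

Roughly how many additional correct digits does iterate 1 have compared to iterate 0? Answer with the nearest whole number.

2

Digits gained ≈ log₁₀(|x_0 − x*|/|x_1 − x*|) = log₁₀(1.74e-2/2.59e-4) = log₁₀(67.1815) ≈ 1.827.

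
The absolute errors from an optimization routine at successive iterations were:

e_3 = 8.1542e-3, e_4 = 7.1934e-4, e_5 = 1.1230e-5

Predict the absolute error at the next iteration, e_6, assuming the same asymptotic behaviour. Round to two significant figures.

First estimate the order: p ≈ ln(e_5/e_4) / ln(e_4/e_3) = ln(1.1230e-5/7.1934e-4)/ln(7.1934e-4/8.1542e-3) = ln(0.0156115)/ln(0.0882171) ≈ 1.7133.
Then e_6 ≈ e_5·(e_5/e_4)^p = 1.1230e-5·(0.0156115)^1.7133 = 1.1230e-5·0.000803209 ≈ 9.02e-09.

9.0e-9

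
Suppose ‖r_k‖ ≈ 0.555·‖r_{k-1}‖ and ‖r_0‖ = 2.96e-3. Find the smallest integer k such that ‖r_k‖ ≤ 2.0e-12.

After k steps, ‖r_k‖ ≈ 2.96e-3·0.555^k.
Need 0.555^k ≤ 2.0e-12/2.96e-3 = 6.75676e-10.
k ≥ ln(6.75676e-10)/ln(0.555) = -21.1153/-0.58879 = 35.862.
Smallest integer k = 36.

36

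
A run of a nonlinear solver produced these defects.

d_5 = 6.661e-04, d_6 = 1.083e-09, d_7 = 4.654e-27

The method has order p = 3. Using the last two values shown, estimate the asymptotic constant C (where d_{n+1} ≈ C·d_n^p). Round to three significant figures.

3.66

C ≈ d_7 / d_6^3
  = 4.654e-27 / (1.083e-09)^3
  = 4.654e-27 / 1.27024e-27 ≈ 3.6639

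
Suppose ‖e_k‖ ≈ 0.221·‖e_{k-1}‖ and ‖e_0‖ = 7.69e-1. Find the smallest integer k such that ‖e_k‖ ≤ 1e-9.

After k steps, ‖e_k‖ ≈ 7.69e-1·0.221^k.
Need 0.221^k ≤ 1e-9/7.69e-1 = 1.30039e-09.
k ≥ ln(1.30039e-09)/ln(0.221) = -20.4606/-1.50959 = 13.554.
Smallest integer k = 14.

14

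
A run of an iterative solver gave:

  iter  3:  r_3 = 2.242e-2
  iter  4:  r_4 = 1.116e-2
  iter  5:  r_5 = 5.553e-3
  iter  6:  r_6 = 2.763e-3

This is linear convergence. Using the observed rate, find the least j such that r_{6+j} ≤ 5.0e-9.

Rate ρ ≈ r_6/r_5 = 2.763e-3/5.553e-3 = 0.4976.
After j more steps, r_{6+j} ≈ 2.763e-3·ρ^j; need ρ^j ≤ 5.0e-9/2.763e-3 = 1.80963e-06.
j ≥ ln(1.80963e-06)/ln(0.4976) = -13.2224/-0.69796 = 18.944.
So 19 more iterations are needed.

19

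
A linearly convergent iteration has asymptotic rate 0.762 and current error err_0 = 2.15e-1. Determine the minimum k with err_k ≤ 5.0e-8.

57

After k steps, err_k ≈ 2.15e-1·0.762^k.
Need 0.762^k ≤ 5.0e-8/2.15e-1 = 2.32558e-07.
k ≥ ln(2.32558e-07)/ln(0.762) = -15.2741/-0.27181 = 56.194.
Smallest integer k = 57.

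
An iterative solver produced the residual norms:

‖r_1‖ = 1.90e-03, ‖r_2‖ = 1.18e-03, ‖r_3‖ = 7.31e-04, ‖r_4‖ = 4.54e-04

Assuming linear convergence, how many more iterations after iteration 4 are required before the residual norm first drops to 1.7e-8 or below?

22

Rate ρ ≈ ‖r_4‖/‖r_3‖ = 4.54e-04/7.31e-04 = 0.6211.
After j more steps, ‖r_{4+j}‖ ≈ 4.54e-04·ρ^j; need ρ^j ≤ 1.7e-8/4.54e-04 = 3.74449e-05.
j ≥ ln(3.74449e-05)/ln(0.6211) = -10.1926/-0.47626 = 21.401.
So 22 more iterations are needed.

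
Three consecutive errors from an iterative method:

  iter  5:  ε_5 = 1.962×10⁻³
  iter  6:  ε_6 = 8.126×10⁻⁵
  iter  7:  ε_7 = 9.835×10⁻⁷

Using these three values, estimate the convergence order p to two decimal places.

1.39

p ≈ ln(ε_7/ε_6) / ln(ε_6/ε_5)
  = ln(9.835×10⁻⁷/8.126×10⁻⁵) / ln(8.126×10⁻⁵/1.962×10⁻³)
  = ln(0.0121031) / ln(0.0414169)
  = -4.41429 / -3.18407 ≈ 1.38637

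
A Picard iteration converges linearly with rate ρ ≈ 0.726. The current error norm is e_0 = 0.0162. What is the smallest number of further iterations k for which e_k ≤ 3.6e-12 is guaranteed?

70

After k steps, e_k ≈ 0.0162·0.726^k.
Need 0.726^k ≤ 3.6e-12/0.0162 = 2.22222e-10.
k ≥ ln(2.22222e-10)/ln(0.726) = -22.2273/-0.32021 = 69.415.
Smallest integer k = 70.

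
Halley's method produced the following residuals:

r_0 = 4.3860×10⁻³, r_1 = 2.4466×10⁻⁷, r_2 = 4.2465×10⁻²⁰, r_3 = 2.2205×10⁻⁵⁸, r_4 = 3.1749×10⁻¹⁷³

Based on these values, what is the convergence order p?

Consecutive ratios: r_4/r_3 = 3.1749×10⁻¹⁷³/2.2205×10⁻⁵⁸ = 1.42981e-115, r_3/r_2 = 2.2205×10⁻⁵⁸/4.2465×10⁻²⁰ = 5.22901e-39.
p ≈ ln(1.42981e-115)/ln(5.22901e-39) = -264.4397/-88.1466 ≈ 3.00.
So the convergence is cubic (order 3).

3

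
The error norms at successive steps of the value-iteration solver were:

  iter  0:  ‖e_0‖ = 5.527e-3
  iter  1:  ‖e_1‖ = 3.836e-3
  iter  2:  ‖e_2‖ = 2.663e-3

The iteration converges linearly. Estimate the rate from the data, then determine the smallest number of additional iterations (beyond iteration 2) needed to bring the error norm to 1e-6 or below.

22

Rate ρ ≈ ‖e_2‖/‖e_1‖ = 2.663e-3/3.836e-3 = 0.6942.
After j more steps, ‖e_{2+j}‖ ≈ 2.663e-3·ρ^j; need ρ^j ≤ 1e-6/2.663e-3 = 0.000375516.
j ≥ ln(0.000375516)/ln(0.6942) = -7.8872/-0.36500 = 21.609.
So 22 more iterations are needed.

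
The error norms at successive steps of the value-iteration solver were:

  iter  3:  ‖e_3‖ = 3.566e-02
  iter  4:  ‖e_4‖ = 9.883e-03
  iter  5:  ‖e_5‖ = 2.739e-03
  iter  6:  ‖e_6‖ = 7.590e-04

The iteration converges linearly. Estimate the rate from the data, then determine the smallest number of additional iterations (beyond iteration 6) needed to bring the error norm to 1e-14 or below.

Rate ρ ≈ ‖e_6‖/‖e_5‖ = 7.590e-04/2.739e-03 = 0.2771.
After j more steps, ‖e_{6+j}‖ ≈ 7.590e-04·ρ^j; need ρ^j ≤ 1e-14/7.590e-04 = 1.31752e-11.
j ≥ ln(1.31752e-11)/ln(0.2771) = -25.0527/-1.28338 = 19.521.
So 20 more iterations are needed.

20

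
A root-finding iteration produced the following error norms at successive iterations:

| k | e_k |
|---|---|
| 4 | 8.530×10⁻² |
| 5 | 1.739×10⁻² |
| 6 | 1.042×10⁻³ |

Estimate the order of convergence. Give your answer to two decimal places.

p ≈ ln(e_6/e_5) / ln(e_5/e_4)
  = ln(1.042×10⁻³/1.739×10⁻²) / ln(1.739×10⁻²/8.530×10⁻²)
  = ln(0.0599195) / ln(0.203869)
  = -2.81475 / -1.59028 ≈ 1.76997

1.77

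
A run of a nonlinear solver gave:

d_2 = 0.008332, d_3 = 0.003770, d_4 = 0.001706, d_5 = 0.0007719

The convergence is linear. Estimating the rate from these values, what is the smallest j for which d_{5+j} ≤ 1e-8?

Rate ρ ≈ d_5/d_4 = 0.0007719/0.001706 = 0.4525.
After j more steps, d_{5+j} ≈ 0.0007719·ρ^j; need ρ^j ≤ 1e-8/0.0007719 = 1.2955e-05.
j ≥ ln(1.2955e-05)/ln(0.4525) = -11.2540/-0.79297 = 14.192.
So 15 more iterations are needed.

15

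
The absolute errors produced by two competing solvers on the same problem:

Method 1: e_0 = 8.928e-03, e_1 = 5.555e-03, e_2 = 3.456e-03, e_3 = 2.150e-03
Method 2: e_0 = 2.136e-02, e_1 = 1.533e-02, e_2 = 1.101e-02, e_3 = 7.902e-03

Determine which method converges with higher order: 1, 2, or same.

Method 1: p ≈ ln(2.150e-03/3.456e-03)/ln(3.456e-03/5.555e-03) ≈ 1.00.
Method 2: p ≈ ln(7.902e-03/1.101e-02)/ln(1.101e-02/1.533e-02) ≈ 1.00.
Both orders ≈ 1.0 — effectively the same.

same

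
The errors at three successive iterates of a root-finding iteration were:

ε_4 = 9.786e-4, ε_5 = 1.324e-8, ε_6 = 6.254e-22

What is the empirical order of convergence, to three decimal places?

p ≈ ln(ε_6/ε_5) / ln(ε_5/ε_4)
  = ln(6.254e-22/1.324e-8) / ln(1.324e-8/9.786e-4)
  = ln(4.72356e-14) / ln(1.35295e-05)
  = -30.683629 / -11.210638 ≈ 2.737010

2.737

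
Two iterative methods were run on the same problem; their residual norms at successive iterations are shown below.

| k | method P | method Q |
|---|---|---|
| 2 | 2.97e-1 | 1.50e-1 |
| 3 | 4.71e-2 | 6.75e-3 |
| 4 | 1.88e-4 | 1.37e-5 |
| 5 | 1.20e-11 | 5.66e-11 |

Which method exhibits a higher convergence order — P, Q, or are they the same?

Method P: p ≈ ln(1.20e-11/1.88e-4)/ln(1.88e-4/4.71e-2) ≈ 3.00.
Method Q: p ≈ ln(5.66e-11/1.37e-5)/ln(1.37e-5/6.75e-3) ≈ 2.00.
Method P has the higher order (≈3.0 vs ≈2.0).

P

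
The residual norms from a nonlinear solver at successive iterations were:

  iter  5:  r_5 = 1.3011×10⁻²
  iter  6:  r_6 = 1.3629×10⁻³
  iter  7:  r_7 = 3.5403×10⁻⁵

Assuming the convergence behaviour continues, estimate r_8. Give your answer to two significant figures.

First estimate the order: p ≈ ln(r_7/r_6) / ln(r_6/r_5) = ln(3.5403×10⁻⁵/1.3629×10⁻³)/ln(1.3629×10⁻³/1.3011×10⁻²) = ln(0.0259762)/ln(0.10475) ≈ 1.6180.
Then r_8 ≈ r_7·(r_7/r_6)^p = 3.5403×10⁻⁵·(0.0259762)^1.6180 = 3.5403×10⁻⁵·0.00272134 ≈ 9.634e-08.

9.6e-8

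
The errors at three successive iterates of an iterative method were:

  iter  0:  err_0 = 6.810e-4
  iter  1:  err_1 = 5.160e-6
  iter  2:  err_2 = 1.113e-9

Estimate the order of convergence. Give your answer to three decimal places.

p ≈ ln(err_2/err_1) / ln(err_1/err_0)
  = ln(1.113e-9/5.160e-6) / ln(5.160e-6/6.810e-4)
  = ln(0.000215698) / ln(0.00757709)
  = -8.441631 / -4.882626 ≈ 1.728912

1.729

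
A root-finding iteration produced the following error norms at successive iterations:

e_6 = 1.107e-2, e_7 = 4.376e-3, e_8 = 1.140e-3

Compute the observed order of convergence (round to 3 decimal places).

p ≈ ln(e_8/e_7) / ln(e_7/e_6)
  = ln(1.140e-3/4.376e-3) / ln(4.376e-3/1.107e-2)
  = ln(0.260512) / ln(0.395303)
  = -1.345106 / -0.928103 ≈ 1.449307

1.449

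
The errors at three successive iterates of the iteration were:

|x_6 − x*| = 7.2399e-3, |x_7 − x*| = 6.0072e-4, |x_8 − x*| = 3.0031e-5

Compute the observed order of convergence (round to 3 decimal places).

p ≈ ln(|x_8 − x*|/|x_7 − x*|) / ln(|x_7 − x*|/|x_6 − x*|)
  = ln(3.0031e-5/6.0072e-4) / ln(6.0072e-4/7.2399e-3)
  = ln(0.0499917) / ln(0.0829735)
  = -2.995898 / -2.489234 ≈ 1.203542

1.204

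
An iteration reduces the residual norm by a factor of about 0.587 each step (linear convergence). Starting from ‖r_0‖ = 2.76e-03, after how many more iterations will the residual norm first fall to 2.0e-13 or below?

44

After k steps, ‖r_k‖ ≈ 2.76e-03·0.587^k.
Need 0.587^k ≤ 2.0e-13/2.76e-03 = 7.24638e-11.
k ≥ ln(7.24638e-11)/ln(0.587) = -23.3479/-0.53273 = 43.827.
Smallest integer k = 44.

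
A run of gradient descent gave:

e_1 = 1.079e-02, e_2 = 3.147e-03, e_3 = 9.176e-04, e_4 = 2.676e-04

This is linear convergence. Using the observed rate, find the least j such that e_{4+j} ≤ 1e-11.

14

Rate ρ ≈ e_4/e_3 = 2.676e-04/9.176e-04 = 0.2916.
After j more steps, e_{4+j} ≈ 2.676e-04·ρ^j; need ρ^j ≤ 1e-11/2.676e-04 = 3.73692e-08.
j ≥ ln(3.73692e-08)/ln(0.2916) = -17.1024/-1.23237 = 13.878.
So 14 more iterations are needed.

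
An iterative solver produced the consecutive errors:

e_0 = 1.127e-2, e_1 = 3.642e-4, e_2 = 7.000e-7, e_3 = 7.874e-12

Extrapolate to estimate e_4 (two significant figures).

First estimate the order: p ≈ ln(e_3/e_2) / ln(e_2/e_1) = ln(7.874e-12/7.000e-7)/ln(7.000e-7/3.642e-4) = ln(1.12486e-05)/ln(0.00192202) ≈ 1.8220.
Then e_4 ≈ e_3·(e_3/e_2)^p = 7.874e-12·(1.12486e-05)^1.8220 = 7.874e-12·9.61837e-10 ≈ 7.574e-21.

7.6e-21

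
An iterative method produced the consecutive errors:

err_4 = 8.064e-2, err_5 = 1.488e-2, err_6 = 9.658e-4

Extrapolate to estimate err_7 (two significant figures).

1.2e-5

First estimate the order: p ≈ ln(err_6/err_5) / ln(err_5/err_4) = ln(9.658e-4/1.488e-2)/ln(1.488e-2/8.064e-2) = ln(0.0649059)/ln(0.184524) ≈ 1.6183.
Then err_7 ≈ err_6·(err_6/err_5)^p = 9.658e-4·(0.0649059)^1.6183 = 9.658e-4·0.0119652 ≈ 1.156e-05.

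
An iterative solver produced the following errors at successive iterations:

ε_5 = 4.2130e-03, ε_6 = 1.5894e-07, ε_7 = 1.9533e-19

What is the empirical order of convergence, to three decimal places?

2.693

p ≈ ln(ε_7/ε_6) / ln(ε_6/ε_5)
  = ln(1.9533e-19/1.5894e-07) / ln(1.5894e-07/4.2130e-03)
  = ln(1.22895e-12) / ln(3.77261e-05)
  = -27.424861 / -10.185158 ≈ 2.692630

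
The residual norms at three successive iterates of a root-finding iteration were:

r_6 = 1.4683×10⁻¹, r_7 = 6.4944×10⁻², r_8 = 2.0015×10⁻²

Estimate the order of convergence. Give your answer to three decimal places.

p ≈ ln(r_8/r_7) / ln(r_7/r_6)
  = ln(2.0015×10⁻²/6.4944×10⁻²) / ln(6.4944×10⁻²/1.4683×10⁻¹)
  = ln(0.308189) / ln(0.442307)
  = -1.177042 / -0.815751 ≈ 1.442894

1.443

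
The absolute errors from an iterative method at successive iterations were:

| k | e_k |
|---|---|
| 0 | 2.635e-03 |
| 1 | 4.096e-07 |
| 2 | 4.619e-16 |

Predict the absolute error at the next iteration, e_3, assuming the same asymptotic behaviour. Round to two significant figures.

First estimate the order: p ≈ ln(e_2/e_1) / ln(e_1/e_0) = ln(4.619e-16/4.096e-07)/ln(4.096e-07/2.635e-03) = ln(1.12769e-09)/ln(0.000155446) ≈ 2.3495.
Then e_3 ≈ e_2·(e_2/e_1)^p = 4.619e-16·(1.12769e-09)^2.3495 = 4.619e-16·9.4868e-22 ≈ 4.382e-37.

4.4e-37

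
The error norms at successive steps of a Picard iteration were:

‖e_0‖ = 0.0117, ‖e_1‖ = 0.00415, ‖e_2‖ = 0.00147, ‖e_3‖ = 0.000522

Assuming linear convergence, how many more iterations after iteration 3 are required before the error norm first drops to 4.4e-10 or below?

Rate ρ ≈ ‖e_3‖/‖e_2‖ = 0.000522/0.00147 = 0.3551.
After j more steps, ‖e_{3+j}‖ ≈ 0.000522·ρ^j; need ρ^j ≤ 4.4e-10/0.000522 = 8.42912e-07.
j ≥ ln(8.42912e-07)/ln(0.3551) = -13.9864/-1.03536 = 13.509.
So 14 more iterations are needed.

14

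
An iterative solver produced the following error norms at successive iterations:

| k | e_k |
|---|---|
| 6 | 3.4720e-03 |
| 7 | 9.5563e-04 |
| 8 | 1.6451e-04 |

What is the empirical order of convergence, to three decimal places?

p ≈ ln(e_8/e_7) / ln(e_7/e_6)
  = ln(1.6451e-04/9.5563e-04) / ln(9.5563e-04/3.4720e-03)
  = ln(0.172148) / ln(0.275239)
  = -1.759401 / -1.290115 ≈ 1.363755

1.364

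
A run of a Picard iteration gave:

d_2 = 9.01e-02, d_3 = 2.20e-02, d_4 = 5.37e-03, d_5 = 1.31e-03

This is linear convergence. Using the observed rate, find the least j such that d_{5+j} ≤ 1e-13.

17

Rate ρ ≈ d_5/d_4 = 1.31e-03/5.37e-03 = 0.2439.
After j more steps, d_{5+j} ≈ 1.31e-03·ρ^j; need ρ^j ≤ 1e-13/1.31e-03 = 7.63359e-11.
j ≥ ln(7.63359e-11)/ln(0.2439) = -23.2959/-1.41100 = 16.510.
So 17 more iterations are needed.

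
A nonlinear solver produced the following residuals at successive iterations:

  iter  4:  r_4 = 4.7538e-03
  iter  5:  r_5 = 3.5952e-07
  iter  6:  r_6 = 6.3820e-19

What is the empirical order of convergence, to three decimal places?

2.851

p ≈ ln(r_6/r_5) / ln(r_5/r_4)
  = ln(6.3820e-19/3.5952e-07) / ln(3.5952e-07/4.7538e-03)
  = ln(1.77514e-12) / ln(7.56279e-05)
  = -27.057142 / -9.489685 ≈ 2.851216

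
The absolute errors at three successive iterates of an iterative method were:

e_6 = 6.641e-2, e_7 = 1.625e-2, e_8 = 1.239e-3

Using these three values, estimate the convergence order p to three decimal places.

1.828

p ≈ ln(e_8/e_7) / ln(e_7/e_6)
  = ln(1.239e-3/1.625e-2) / ln(1.625e-2/6.641e-2)
  = ln(0.0762462) / ln(0.244692)
  = -2.573788 / -1.407755 ≈ 1.828293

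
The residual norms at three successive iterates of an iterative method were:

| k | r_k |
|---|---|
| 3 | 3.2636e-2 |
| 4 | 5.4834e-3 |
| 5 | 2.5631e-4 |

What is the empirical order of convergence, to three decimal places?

p ≈ ln(r_5/r_4) / ln(r_4/r_3)
  = ln(2.5631e-4/5.4834e-3) / ln(5.4834e-3/3.2636e-2)
  = ln(0.0467429) / ln(0.168017)
  = -3.063093 / -1.783690 ≈ 1.717279

1.717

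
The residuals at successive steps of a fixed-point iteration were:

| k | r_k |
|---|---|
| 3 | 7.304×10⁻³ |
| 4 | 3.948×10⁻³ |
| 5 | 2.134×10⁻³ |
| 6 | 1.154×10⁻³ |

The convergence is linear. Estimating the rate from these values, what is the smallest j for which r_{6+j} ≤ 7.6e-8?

Rate ρ ≈ r_6/r_5 = 1.154×10⁻³/2.134×10⁻³ = 0.5408.
After j more steps, r_{6+j} ≈ 1.154×10⁻³·ρ^j; need ρ^j ≤ 7.6e-8/1.154×10⁻³ = 6.58579e-05.
j ≥ ln(6.58579e-05)/ln(0.5408) = -9.6280/-0.61471 = 15.663.
So 16 more iterations are needed.

16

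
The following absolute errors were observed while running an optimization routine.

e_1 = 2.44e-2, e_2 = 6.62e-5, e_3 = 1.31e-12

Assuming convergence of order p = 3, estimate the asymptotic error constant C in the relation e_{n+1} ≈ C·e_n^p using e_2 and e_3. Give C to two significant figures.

4.5

C ≈ e_3 / e_2^3
  = 1.31e-12 / (6.62e-5)^3
  = 1.31e-12 / 2.90118e-13 ≈ 4.5154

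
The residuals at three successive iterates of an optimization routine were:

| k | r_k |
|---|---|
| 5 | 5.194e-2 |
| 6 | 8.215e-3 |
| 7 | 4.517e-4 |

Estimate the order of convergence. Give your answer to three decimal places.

p ≈ ln(r_7/r_6) / ln(r_6/r_5)
  = ln(4.517e-4/8.215e-3) / ln(8.215e-3/5.194e-2)
  = ln(0.0549848) / ln(0.158163)
  = -2.900698 / -1.844129 ≈ 1.572937

1.573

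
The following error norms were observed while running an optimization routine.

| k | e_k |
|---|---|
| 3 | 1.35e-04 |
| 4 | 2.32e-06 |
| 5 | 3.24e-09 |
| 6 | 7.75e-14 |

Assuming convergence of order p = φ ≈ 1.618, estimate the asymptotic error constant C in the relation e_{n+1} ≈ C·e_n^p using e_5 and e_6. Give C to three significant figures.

4.22

C ≈ e_6 / e_5^1.618
  = 7.75e-14 / (3.24e-09)^1.618
  = 7.75e-14 / 1.8368e-14 ≈ 4.2193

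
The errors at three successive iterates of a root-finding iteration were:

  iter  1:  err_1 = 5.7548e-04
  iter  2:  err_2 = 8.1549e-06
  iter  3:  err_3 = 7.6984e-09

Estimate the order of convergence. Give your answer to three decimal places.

1.636

p ≈ ln(err_3/err_2) / ln(err_2/err_1)
  = ln(7.6984e-09/8.1549e-06) / ln(8.1549e-06/5.7548e-04)
  = ln(0.000944021) / ln(0.0141706)
  = -6.965362 / -4.256586 ≈ 1.636373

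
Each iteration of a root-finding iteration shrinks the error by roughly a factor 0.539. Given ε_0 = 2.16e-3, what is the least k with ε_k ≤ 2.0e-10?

After k steps, ε_k ≈ 2.16e-3·0.539^k.
Need 0.539^k ≤ 2.0e-10/2.16e-3 = 9.25926e-08.
k ≥ ln(9.25926e-08)/ln(0.539) = -16.1951/-0.61804 = 26.204.
Smallest integer k = 27.

27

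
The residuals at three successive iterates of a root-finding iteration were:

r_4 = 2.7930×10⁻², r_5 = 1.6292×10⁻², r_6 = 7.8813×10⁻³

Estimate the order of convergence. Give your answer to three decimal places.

p ≈ ln(r_6/r_5) / ln(r_5/r_4)
  = ln(7.8813×10⁻³/1.6292×10⁻²) / ln(1.6292×10⁻²/2.7930×10⁻²)
  = ln(0.483753) / ln(0.583315)
  = -0.726181 / -0.539028 ≈ 1.347205

1.347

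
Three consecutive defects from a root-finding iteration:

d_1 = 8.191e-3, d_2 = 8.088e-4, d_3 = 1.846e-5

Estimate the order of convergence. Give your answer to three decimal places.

1.633

p ≈ ln(d_3/d_2) / ln(d_2/d_1)
  = ln(1.846e-5/8.088e-4) / ln(8.088e-4/8.191e-3)
  = ln(0.0228239) / ln(0.0987425)
  = -3.779947 / -2.315240 ≈ 1.632637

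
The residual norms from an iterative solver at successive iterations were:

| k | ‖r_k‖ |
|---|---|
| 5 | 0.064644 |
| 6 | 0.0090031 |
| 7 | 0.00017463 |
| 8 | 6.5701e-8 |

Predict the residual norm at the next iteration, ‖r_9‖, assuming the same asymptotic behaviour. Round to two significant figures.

9.3e-15

First estimate the order: p ≈ ln(‖r_8‖/‖r_7‖) / ln(‖r_7‖/‖r_6‖) = ln(6.5701e-8/0.00017463)/ln(0.00017463/0.0090031) = ln(0.00037623)/ln(0.0193967) ≈ 2.0000.
Then ‖r_9‖ ≈ ‖r_8‖·(‖r_8‖/‖r_7‖)^p = 6.5701e-8·(0.00037623)^2.0000 = 6.5701e-8·1.41549e-07 ≈ 9.3e-15.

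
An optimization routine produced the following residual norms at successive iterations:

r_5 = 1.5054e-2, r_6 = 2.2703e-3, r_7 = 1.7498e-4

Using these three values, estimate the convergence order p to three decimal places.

p ≈ ln(r_7/r_6) / ln(r_6/r_5)
  = ln(1.7498e-4/2.2703e-3) / ln(2.2703e-3/1.5054e-2)
  = ln(0.0770735) / ln(0.15081)
  = -2.562996 / -1.891735 ≈ 1.354839

1.355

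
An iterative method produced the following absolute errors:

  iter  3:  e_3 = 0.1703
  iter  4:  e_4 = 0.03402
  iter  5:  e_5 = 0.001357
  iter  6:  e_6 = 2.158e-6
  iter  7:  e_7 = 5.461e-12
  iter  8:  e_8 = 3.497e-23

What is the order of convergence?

Consecutive ratios: e_8/e_7 = 3.497e-23/5.461e-12 = 6.40359e-12, e_7/e_6 = 5.461e-12/2.158e-6 = 2.53058e-06.
p ≈ ln(6.40359e-12)/ln(2.53058e-06) = -25.7742/-12.8871 ≈ 2.00.
So the convergence is quadratic (order 2).

2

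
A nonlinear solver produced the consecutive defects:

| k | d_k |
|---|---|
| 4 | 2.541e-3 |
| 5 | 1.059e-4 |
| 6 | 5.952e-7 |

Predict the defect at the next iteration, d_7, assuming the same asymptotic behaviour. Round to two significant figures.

1.3e-10

First estimate the order: p ≈ ln(d_6/d_5) / ln(d_5/d_4) = ln(5.952e-7/1.059e-4)/ln(1.059e-4/2.541e-3) = ln(0.0056204)/ln(0.0416765) ≈ 1.6305.
Then d_7 ≈ d_6·(d_6/d_5)^p = 5.952e-7·(0.0056204)^1.6305 = 5.952e-7·0.000214287 ≈ 1.275e-10.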